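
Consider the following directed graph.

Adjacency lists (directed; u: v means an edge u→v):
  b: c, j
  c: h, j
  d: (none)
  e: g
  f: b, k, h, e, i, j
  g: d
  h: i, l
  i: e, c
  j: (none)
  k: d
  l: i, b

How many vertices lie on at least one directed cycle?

5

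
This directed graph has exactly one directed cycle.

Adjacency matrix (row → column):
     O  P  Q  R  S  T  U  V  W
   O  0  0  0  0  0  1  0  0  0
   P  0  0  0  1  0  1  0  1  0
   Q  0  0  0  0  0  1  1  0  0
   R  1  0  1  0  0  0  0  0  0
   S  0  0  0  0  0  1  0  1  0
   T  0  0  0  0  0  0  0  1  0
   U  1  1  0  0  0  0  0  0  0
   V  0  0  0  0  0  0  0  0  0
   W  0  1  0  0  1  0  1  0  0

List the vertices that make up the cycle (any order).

DFS with gray/black marking from P:
P gray
  T gray
    V gray
    V black
  T black
  R gray
    Q gray
      Q→T: T black — skip
      U gray
        U→P: P is gray → back edge
Back edge closes the cycle P → R → Q → U → P; its vertices are {P, Q, R, U}.

P, Q, R, U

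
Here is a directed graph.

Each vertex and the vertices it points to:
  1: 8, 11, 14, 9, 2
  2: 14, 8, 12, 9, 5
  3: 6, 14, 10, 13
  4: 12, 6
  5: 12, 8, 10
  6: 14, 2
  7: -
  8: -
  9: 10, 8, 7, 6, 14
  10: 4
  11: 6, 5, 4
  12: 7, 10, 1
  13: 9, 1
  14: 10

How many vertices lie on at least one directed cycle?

A vertex is on a directed cycle iff it belongs to a strongly connected component of size ≥ 2 (or has a self-loop).
The vertices on cycles are {1, 2, 4, 5, 6, 9, 10, 11, 12, 14} — 10 in total.

10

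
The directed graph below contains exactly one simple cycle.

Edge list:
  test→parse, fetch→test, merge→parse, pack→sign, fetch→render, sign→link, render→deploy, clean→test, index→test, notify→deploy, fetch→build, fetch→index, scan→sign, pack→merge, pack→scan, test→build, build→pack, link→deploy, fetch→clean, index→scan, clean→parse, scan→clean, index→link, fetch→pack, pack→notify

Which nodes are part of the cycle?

DFS with gray/black marking from build:
build gray
  pack gray
    merge gray
      parse gray
      parse black
    merge black
    notify gray
      deploy gray
      deploy black
    notify black
    scan gray
      sign gray
        link gray
          link→deploy: deploy black — skip
        link black
      sign black
      clean gray
        test gray
          test→build: build is gray → back edge
Back edge closes the cycle build → pack → scan → clean → test → build; its vertices are {pack, scan, test, build, clean}.

pack, scan, test, build, clean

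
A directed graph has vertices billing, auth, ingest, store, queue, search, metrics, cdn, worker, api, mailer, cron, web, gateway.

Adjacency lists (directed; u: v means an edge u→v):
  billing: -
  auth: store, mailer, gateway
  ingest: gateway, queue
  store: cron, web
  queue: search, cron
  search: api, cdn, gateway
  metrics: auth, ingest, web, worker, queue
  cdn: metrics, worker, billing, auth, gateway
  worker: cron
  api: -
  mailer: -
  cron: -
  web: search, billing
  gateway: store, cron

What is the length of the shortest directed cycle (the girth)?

For each vertex v, BFS finds the shortest path from v back to v.
The shortest such closed walk is cdn → metrics → web → search → cdn, length 4.

4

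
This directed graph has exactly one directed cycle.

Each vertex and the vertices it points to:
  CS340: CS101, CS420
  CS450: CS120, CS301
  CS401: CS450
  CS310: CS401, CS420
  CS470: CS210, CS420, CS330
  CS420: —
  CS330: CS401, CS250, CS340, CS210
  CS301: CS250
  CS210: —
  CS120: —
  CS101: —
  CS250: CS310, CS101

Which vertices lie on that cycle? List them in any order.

CS250, CS301, CS310, CS401, CS450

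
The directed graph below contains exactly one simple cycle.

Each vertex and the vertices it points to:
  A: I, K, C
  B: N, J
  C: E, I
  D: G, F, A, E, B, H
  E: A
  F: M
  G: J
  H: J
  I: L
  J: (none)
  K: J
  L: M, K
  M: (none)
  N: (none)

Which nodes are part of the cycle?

A, C, E

DFS with gray/black marking from A:
A gray
  I gray
    L gray
      M gray
      M black
      K gray
        J gray
        J black
      K black
    L black
  I black
  A→K: K black — skip
  C gray
    E gray
      E→A: A is gray → back edge
Back edge closes the cycle A → C → E → A; its vertices are {A, C, E}.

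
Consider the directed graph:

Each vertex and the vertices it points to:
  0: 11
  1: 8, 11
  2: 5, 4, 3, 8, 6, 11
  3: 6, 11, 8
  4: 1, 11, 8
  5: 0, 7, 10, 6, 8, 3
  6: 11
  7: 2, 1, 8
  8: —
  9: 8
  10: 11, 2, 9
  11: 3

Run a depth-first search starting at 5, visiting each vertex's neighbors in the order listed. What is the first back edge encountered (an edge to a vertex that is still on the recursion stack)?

6→11

DFS from 5 (visiting each vertex's neighbors in the order listed); mark gray on enter, black on exit:
5 gray
  0 gray
    11 gray
      3 gray
        6 gray
          6→11: 11 is gray → back edge
First back edge: 6 → 11.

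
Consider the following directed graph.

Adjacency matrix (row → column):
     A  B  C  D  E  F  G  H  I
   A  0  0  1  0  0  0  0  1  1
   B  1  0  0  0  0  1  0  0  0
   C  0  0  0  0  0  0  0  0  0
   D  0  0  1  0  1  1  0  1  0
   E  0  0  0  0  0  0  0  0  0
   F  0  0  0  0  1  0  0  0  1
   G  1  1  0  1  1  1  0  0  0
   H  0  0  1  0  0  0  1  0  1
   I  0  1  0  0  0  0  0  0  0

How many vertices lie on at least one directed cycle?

A vertex is on a directed cycle iff it belongs to a strongly connected component of size ≥ 2 (or has a self-loop).
The vertices on cycles are {A, B, D, F, G, H, I} — 7 in total.

7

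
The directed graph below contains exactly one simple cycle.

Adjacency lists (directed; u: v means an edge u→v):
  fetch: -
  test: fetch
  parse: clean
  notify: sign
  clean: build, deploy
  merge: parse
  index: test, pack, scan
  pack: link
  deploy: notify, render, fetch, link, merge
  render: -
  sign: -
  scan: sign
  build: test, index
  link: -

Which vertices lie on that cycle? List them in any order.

clean, merge, parse, deploy

DFS with gray/black marking from clean:
clean gray
  build gray
    test gray
      fetch gray
      fetch black
    test black
    index gray
      index→test: test black — skip
      pack gray
        link gray
        link black
      pack black
      scan gray
        sign gray
        sign black
      scan black
    index black
  build black
  deploy gray
    notify gray
      notify→sign: sign black — skip
    notify black
    render gray
    render black
    deploy→fetch: fetch black — skip
    deploy→link: link black — skip
    merge gray
      parse gray
        parse→clean: clean is gray → back edge
Back edge closes the cycle clean → deploy → merge → parse → clean; its vertices are {clean, merge, parse, deploy}.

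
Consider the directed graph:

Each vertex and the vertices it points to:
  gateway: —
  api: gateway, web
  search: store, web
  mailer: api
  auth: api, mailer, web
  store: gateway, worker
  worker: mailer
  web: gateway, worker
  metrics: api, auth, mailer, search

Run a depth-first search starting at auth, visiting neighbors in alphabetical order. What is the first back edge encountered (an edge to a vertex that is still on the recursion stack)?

DFS from auth (visiting neighbors in alphabetical order); mark gray on enter, black on exit:
auth gray
  api gray
    gateway gray
    gateway black
    web gray
      web→gateway: gateway black — skip
      worker gray
        mailer gray
          mailer→api: api is gray → back edge
First back edge: mailer → api.

mailer->api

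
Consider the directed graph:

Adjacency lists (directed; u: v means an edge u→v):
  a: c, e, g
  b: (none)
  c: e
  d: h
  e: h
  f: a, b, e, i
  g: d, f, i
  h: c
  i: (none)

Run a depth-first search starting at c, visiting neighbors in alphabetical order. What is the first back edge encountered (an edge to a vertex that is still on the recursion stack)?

h→c

DFS from c (visiting neighbors in alphabetical order); mark gray on enter, black on exit:
c gray
  e gray
    h gray
      h→c: c is gray → back edge
First back edge: h → c.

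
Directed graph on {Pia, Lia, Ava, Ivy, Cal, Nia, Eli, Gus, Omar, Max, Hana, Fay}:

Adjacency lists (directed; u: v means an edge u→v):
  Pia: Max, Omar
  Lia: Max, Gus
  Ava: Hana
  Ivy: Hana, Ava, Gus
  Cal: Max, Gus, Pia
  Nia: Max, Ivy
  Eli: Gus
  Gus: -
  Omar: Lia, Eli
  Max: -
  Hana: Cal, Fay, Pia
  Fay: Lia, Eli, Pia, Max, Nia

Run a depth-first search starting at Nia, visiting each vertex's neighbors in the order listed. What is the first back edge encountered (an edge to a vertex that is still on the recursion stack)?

DFS from Nia (visiting each vertex's neighbors in the order listed); mark gray on enter, black on exit:
Nia gray
  Max gray
  Max black
  Ivy gray
    Hana gray
      Cal gray
        Cal→Max: Max black — skip
        Gus gray
        Gus black
        Pia gray
          Pia→Max: Max black — skip
          Omar gray
            Lia gray
              Lia→Max: Max black — skip
              Lia→Gus: Gus black — skip
            Lia black
            Eli gray
              Eli→Gus: Gus black — skip
            Eli black
          Omar black
        Pia black
      Cal black
      Fay gray
        Fay→Lia: Lia black — skip
        Fay→Eli: Eli black — skip
        Fay→Pia: Pia black — skip
        Fay→Max: Max black — skip
        Fay→Nia: Nia is gray → back edge
First back edge: Fay → Nia.

Fay->Nia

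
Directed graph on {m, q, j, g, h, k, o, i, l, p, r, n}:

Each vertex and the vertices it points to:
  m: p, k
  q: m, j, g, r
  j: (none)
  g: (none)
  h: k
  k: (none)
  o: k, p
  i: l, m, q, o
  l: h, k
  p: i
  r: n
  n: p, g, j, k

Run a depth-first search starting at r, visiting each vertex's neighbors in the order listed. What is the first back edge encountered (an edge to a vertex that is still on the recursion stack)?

m→p

DFS from r (visiting each vertex's neighbors in the order listed); mark gray on enter, black on exit:
r gray
  n gray
    p gray
      i gray
        l gray
          h gray
            k gray
            k black
          h black
          l→k: k black — skip
        l black
        m gray
          m→p: p is gray → back edge
First back edge: m → p.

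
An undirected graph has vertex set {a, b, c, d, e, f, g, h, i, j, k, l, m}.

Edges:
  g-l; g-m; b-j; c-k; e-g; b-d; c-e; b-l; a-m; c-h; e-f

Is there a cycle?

No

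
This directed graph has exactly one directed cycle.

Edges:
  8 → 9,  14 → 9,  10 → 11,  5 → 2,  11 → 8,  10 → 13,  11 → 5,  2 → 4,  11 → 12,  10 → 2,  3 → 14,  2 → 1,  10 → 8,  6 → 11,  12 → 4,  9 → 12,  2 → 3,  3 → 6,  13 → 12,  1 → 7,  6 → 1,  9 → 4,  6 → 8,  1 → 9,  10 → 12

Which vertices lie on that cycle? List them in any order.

DFS with gray/black marking from 2:
2 gray
  4 gray
  4 black
  3 gray
    6 gray
      8 gray
        9 gray
          12 gray
            12→4: 4 black — skip
          12 black
          9→4: 4 black — skip
        9 black
      8 black
      11 gray
        5 gray
          5→2: 2 is gray → back edge
Back edge closes the cycle 2 → 3 → 6 → 11 → 5 → 2; its vertices are {2, 3, 5, 6, 11}.

2, 3, 5, 6, 11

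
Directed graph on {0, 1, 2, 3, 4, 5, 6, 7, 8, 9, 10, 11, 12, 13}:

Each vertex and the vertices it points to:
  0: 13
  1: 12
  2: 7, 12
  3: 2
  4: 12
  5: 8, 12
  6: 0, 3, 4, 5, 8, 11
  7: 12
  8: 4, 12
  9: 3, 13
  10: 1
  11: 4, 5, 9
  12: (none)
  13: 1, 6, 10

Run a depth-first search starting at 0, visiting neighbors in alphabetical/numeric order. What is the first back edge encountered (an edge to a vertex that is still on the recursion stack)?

6→0

DFS from 0 (visiting neighbors in alphabetical/numeric order); mark gray on enter, black on exit:
0 gray
  13 gray
    1 gray
      12 gray
      12 black
    1 black
    6 gray
      6→0: 0 is gray → back edge
First back edge: 6 → 0.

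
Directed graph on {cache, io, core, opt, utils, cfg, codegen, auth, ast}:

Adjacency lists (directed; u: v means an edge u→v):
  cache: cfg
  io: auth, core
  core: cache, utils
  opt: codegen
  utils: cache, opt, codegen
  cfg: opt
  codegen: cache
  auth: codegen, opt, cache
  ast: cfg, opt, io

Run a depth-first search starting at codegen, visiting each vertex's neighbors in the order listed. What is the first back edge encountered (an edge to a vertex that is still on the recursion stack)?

DFS from codegen (visiting each vertex's neighbors in the order listed); mark gray on enter, black on exit:
codegen gray
  cache gray
    cfg gray
      opt gray
        opt→codegen: codegen is gray → back edge
First back edge: opt → codegen.

opt->codegen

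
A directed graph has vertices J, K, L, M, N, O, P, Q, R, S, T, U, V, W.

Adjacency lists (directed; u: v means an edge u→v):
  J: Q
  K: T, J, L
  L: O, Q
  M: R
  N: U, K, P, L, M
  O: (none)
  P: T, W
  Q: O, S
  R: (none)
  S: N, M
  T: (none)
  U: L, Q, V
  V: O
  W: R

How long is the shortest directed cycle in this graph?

For each vertex v, BFS finds the shortest path from v back to v.
The shortest such closed walk is S → N → L → Q → S, length 4.

4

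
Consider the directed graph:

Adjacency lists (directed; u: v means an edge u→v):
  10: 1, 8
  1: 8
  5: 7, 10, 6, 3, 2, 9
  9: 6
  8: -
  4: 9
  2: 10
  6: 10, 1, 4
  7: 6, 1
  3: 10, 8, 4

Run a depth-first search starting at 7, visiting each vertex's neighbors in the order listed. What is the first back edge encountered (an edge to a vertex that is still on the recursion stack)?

9->6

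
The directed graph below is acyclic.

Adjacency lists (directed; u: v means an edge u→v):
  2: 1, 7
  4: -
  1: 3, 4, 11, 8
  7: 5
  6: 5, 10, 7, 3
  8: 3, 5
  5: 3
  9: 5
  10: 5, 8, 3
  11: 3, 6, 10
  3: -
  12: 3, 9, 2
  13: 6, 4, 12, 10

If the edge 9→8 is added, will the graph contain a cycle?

No

Adding 9→8 creates a cycle iff 8 can already reach 9.
Explore from 8: no path reaches 9. The graph stays acyclic.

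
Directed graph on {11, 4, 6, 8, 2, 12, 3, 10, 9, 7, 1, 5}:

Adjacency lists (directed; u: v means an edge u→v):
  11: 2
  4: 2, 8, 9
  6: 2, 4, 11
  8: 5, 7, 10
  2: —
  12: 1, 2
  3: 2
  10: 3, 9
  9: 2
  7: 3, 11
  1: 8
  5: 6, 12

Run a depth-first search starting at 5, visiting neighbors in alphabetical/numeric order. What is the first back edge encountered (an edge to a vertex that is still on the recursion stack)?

DFS from 5 (visiting neighbors in alphabetical/numeric order); mark gray on enter, black on exit:
5 gray
  6 gray
    2 gray
    2 black
    4 gray
      4→2: 2 black — skip
      8 gray
        8→5: 5 is gray → back edge
First back edge: 8 → 5.

8->5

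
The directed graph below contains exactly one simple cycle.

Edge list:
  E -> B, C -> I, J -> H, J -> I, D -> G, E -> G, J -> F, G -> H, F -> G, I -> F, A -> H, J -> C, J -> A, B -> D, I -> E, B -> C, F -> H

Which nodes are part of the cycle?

B, C, E, I

DFS with gray/black marking from I:
I gray
  E gray
    B gray
      D gray
        G gray
          H gray
          H black
        G black
      D black
      C gray
        C→I: I is gray → back edge
Back edge closes the cycle I → E → B → C → I; its vertices are {B, C, E, I}.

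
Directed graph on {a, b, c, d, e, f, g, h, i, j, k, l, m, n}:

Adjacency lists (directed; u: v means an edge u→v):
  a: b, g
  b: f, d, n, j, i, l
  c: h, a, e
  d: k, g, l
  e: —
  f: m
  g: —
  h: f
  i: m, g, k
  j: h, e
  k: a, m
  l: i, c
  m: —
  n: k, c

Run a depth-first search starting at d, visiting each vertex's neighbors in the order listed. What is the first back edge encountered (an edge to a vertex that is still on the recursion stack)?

DFS from d (visiting each vertex's neighbors in the order listed); mark gray on enter, black on exit:
d gray
  k gray
    a gray
      b gray
        f gray
          m gray
          m black
        f black
        b→d: d is gray → back edge
First back edge: b → d.

b→d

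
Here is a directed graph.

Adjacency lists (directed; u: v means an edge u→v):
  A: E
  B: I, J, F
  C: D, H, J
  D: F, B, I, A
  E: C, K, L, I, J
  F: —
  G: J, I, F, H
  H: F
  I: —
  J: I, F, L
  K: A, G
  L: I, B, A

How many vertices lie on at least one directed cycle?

9

A vertex is on a directed cycle iff it belongs to a strongly connected component of size ≥ 2 (or has a self-loop).
The vertices on cycles are {A, B, C, D, E, G, J, K, L} — 9 in total.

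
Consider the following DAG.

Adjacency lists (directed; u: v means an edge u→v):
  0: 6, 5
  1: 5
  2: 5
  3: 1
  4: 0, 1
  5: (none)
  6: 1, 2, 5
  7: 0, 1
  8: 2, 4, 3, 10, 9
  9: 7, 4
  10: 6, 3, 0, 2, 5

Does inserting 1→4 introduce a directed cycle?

Adding 1→4 creates a cycle iff 4 can already reach 1.
Path from 4: 4 → 1.
So 4 → … → 1 → 4 is a cycle.

Yes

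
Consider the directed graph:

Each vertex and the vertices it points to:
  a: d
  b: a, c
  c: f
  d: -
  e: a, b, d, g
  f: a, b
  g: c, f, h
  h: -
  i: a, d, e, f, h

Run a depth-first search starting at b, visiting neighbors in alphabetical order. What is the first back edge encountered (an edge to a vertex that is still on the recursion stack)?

f->b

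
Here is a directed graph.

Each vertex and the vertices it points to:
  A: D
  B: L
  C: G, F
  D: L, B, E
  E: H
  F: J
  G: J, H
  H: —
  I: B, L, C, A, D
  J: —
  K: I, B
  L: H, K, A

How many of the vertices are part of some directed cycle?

A vertex is on a directed cycle iff it belongs to a strongly connected component of size ≥ 2 (or has a self-loop).
The vertices on cycles are {A, B, D, I, K, L} — 6 in total.

6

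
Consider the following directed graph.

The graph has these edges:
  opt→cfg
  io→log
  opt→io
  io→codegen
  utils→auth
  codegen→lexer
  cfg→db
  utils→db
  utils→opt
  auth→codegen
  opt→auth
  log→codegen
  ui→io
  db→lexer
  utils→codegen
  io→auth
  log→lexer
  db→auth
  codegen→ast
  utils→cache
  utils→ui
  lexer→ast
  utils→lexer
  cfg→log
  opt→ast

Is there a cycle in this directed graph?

No

DFS with white/gray/black marking, starting from auth:
auth gray
  codegen gray
    lexer gray
      ast gray
      ast black
    lexer black
    codegen→ast: ast black — skip
  codegen black
auth black
utils gray
  utils→lexer: lexer black — skip
  utils→auth: auth black — skip
  db gray
    db→auth: auth black — skip
    db→lexer: lexer black — skip
  db black
  utils→codegen: codegen black — skip
  ui gray
    io gray
      io→auth: auth black — skip
      io→codegen: codegen black — skip
      log gray
        log→codegen: codegen black — skip
        log→lexer: lexer black — skip
      log black
    io black
  ui black
  cache gray
  cache black
  opt gray
    opt→io: io black — skip
    opt→ast: ast black — skip
    opt→auth: auth black — skip
    cfg gray
      cfg→log: log black — skip
      cfg→db: db black — skip
    cfg black
  opt black
utils black
Every edge goes to a white or black vertex — no back edge, so the graph is acyclic.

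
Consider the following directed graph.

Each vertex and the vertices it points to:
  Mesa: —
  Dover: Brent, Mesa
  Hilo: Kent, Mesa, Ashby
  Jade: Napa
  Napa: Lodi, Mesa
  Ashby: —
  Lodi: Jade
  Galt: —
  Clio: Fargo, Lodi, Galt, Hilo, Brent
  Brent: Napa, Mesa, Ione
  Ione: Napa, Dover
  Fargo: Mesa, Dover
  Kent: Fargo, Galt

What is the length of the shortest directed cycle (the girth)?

For each vertex v, BFS finds the shortest path from v back to v.
The shortest such closed walk is Lodi → Jade → Napa → Lodi, length 3.

3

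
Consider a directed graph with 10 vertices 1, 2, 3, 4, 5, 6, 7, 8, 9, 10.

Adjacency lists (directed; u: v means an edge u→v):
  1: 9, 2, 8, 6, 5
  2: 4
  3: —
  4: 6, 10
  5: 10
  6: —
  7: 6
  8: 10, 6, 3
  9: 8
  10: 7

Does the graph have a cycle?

No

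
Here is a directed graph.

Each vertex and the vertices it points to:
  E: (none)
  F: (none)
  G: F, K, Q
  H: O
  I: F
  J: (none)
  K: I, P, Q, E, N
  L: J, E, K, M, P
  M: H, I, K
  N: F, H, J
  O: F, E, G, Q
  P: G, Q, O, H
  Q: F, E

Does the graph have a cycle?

DFS with white/gray/black marking, starting from M:
M gray
  H gray
    O gray
      F gray
      F black
      E gray
      E black
      G gray
        G→F: F black — skip
        K gray
          I gray
            I→F: F black — skip
          I black
          P gray
            P→G: G is gray → back edge
Back edge found, so a cycle exists: G → K → P → G.

Yes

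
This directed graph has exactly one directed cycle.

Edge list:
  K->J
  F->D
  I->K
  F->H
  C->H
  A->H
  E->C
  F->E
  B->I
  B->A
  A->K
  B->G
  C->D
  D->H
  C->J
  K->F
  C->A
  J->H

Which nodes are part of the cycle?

DFS with gray/black marking from A:
A gray
  K gray
    F gray
      H gray
      H black
      D gray
        D→H: H black — skip
      D black
      E gray
        C gray
          C→H: H black — skip
          C→A: A is gray → back edge
Back edge closes the cycle A → K → F → E → C → A; its vertices are {A, C, E, F, K}.

A, C, E, F, K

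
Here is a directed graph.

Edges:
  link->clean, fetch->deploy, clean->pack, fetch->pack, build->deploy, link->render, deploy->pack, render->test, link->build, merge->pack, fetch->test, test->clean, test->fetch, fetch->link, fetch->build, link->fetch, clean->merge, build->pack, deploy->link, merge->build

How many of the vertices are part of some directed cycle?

A vertex is on a directed cycle iff it belongs to a strongly connected component of size ≥ 2 (or has a self-loop).
The vertices on cycles are {link, test, build, clean, fetch, merge, deploy, render} — 8 in total.

8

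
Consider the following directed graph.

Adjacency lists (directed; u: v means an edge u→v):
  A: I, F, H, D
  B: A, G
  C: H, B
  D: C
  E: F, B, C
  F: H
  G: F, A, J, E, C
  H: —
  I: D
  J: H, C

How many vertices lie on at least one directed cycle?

8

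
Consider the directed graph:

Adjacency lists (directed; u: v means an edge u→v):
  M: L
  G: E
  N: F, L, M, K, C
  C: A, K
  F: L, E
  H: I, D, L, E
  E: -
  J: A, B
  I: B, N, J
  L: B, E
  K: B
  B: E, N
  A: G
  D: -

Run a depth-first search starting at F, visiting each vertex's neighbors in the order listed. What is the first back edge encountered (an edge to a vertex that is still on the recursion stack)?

DFS from F (visiting each vertex's neighbors in the order listed); mark gray on enter, black on exit:
F gray
  L gray
    B gray
      E gray
      E black
      N gray
        N→F: F is gray → back edge
First back edge: N → F.

N->F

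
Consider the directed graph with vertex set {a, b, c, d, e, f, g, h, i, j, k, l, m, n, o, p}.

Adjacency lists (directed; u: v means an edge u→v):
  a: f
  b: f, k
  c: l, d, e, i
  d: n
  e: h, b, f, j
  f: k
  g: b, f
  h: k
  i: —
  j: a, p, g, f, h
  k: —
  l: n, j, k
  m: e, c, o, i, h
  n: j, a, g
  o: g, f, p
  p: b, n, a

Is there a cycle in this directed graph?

DFS with white/gray/black marking, starting from e:
e gray
  h gray
    k gray
    k black
  h black
  b gray
    f gray
      f→k: k black — skip
    f black
    b→k: k black — skip
  b black
  e→f: f black — skip
  j gray
    a gray
      a→f: f black — skip
    a black
    p gray
      p→b: b black — skip
      n gray
        n→j: j is gray → back edge
Back edge found, so a cycle exists: j → p → n → j.

Yes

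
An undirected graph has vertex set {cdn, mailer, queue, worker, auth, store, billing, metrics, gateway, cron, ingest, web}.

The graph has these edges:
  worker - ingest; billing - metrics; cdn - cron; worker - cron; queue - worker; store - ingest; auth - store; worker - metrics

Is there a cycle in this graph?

No

DFS, tracking each vertex's parent; an edge to a visited non-parent vertex closes a cycle.
Start from mailer:
visit mailer (parent –)
visit cdn (parent –)
  visit cron (parent cdn)
    cron–cdn: parent, skip
    visit worker (parent cron)
      worker–cron: parent, skip
      visit ingest (parent worker)
        visit store (parent ingest)
          visit auth (parent store)
            auth–store: parent, skip
          store–ingest: parent, skip
        ingest–worker: parent, skip
      visit queue (parent worker)
        queue–worker: parent, skip
      visit metrics (parent worker)
        visit billing (parent metrics)
          billing–metrics: parent, skip
        metrics–worker: parent, skip
visit gateway (parent –)
visit web (parent –)
No non-parent visited neighbor found — the graph is a forest.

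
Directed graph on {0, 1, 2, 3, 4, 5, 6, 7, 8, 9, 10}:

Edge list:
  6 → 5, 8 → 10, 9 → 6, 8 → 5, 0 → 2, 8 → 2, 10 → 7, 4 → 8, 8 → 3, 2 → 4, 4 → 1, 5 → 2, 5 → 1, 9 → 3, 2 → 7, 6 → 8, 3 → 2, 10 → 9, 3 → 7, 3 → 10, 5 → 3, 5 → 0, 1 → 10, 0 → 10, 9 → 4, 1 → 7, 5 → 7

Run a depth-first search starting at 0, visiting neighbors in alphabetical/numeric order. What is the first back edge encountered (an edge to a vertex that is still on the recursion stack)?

DFS from 0 (visiting neighbors in alphabetical/numeric order); mark gray on enter, black on exit:
0 gray
  2 gray
    4 gray
      1 gray
        7 gray
        7 black
        10 gray
          10→7: 7 black — skip
          9 gray
            3 gray
              3→2: 2 is gray → back edge
First back edge: 3 → 2.

3→2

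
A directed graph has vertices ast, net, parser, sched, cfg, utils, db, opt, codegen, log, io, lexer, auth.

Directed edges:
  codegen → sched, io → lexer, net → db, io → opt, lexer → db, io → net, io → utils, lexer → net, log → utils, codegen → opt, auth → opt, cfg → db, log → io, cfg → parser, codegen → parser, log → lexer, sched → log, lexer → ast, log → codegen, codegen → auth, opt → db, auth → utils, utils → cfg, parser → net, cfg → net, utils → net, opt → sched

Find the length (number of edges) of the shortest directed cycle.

3

For each vertex v, BFS finds the shortest path from v back to v.
The shortest such closed walk is codegen → sched → log → codegen, length 3.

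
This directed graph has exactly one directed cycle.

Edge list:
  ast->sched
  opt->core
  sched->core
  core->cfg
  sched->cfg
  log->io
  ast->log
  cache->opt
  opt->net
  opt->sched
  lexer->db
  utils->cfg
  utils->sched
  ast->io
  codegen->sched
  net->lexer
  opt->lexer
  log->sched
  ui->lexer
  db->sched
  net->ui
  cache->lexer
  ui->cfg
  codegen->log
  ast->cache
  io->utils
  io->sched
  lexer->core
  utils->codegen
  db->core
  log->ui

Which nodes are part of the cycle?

DFS with gray/black marking from log:
log gray
  ui gray
    cfg gray
    cfg black
    lexer gray
      core gray
        core→cfg: cfg black — skip
      core black
      db gray
        sched gray
          sched→cfg: cfg black — skip
          sched→core: core black — skip
        sched black
        db→core: core black — skip
      db black
    lexer black
  ui black
  log→sched: sched black — skip
  io gray
    io→sched: sched black — skip
    utils gray
      utils→sched: sched black — skip
      codegen gray
        codegen→sched: sched black — skip
        codegen→log: log is gray → back edge
Back edge closes the cycle log → io → utils → codegen → log; its vertices are {io, log, utils, codegen}.

io, log, utils, codegen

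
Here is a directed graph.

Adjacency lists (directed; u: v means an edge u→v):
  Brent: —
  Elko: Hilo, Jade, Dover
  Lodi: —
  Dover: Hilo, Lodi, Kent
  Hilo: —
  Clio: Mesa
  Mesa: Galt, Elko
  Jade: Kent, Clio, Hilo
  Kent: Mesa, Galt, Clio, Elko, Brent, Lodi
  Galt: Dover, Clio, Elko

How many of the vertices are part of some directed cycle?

7

A vertex is on a directed cycle iff it belongs to a strongly connected component of size ≥ 2 (or has a self-loop).
The vertices on cycles are {Clio, Elko, Galt, Jade, Kent, Mesa, Dover} — 7 in total.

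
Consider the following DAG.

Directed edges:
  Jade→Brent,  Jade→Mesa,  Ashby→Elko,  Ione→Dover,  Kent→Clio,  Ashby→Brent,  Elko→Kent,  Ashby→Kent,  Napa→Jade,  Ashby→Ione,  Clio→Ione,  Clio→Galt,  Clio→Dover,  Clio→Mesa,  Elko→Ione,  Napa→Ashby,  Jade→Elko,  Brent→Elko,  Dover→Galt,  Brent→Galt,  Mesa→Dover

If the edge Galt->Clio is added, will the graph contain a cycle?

Yes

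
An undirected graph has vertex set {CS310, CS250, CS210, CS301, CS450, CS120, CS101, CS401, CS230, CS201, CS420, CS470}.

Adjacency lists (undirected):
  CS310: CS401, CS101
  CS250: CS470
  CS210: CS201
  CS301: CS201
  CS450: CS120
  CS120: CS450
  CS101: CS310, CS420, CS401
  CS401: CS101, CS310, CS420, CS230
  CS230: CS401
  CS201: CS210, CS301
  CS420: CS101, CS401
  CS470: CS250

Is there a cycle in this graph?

Yes

DFS, tracking each vertex's parent; an edge to a visited non-parent vertex closes a cycle.
Start from CS401:
visit CS401 (parent –)
  visit CS101 (parent CS401)
    visit CS310 (parent CS101)
      CS310–CS401: CS401 visited and ≠ parent → cycle
Cycle: CS401 – CS101 – CS310 – CS401.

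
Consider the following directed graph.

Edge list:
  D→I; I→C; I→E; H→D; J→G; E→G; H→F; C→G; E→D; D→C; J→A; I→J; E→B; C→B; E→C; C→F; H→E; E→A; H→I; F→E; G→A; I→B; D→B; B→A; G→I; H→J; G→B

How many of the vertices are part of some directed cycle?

A vertex is on a directed cycle iff it belongs to a strongly connected component of size ≥ 2 (or has a self-loop).
The vertices on cycles are {C, D, E, F, G, I, J} — 7 in total.

7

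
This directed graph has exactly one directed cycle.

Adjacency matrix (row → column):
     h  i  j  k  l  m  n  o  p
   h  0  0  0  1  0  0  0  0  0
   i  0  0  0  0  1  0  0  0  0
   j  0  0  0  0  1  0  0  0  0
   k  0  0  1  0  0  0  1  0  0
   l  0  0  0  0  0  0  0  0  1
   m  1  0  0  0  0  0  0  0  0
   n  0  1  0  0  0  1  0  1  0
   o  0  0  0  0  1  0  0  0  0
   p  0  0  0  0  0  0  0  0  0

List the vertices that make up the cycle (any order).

h, k, m, n

DFS with gray/black marking from k:
k gray
  n gray
    m gray
      h gray
        h→k: k is gray → back edge
Back edge closes the cycle k → n → m → h → k; its vertices are {h, k, m, n}.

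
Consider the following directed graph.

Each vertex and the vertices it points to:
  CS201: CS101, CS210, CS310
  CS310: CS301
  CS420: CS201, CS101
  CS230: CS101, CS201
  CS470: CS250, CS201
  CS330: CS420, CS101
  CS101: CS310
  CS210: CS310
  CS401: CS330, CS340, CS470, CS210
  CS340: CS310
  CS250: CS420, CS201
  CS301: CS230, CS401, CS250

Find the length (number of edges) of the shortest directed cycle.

For each vertex v, BFS finds the shortest path from v back to v.
The shortest such closed walk is CS301 → CS230 → CS101 → CS310 → CS301, length 4.

4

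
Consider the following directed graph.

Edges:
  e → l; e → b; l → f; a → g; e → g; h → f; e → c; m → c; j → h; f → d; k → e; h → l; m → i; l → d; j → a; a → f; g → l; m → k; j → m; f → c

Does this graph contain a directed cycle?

DFS with white/gray/black marking, starting from b:
b gray
b black
a gray
  f gray
    d gray
    d black
    c gray
    c black
  f black
  g gray
    l gray
      l→f: f black — skip
      l→d: d black — skip
    l black
  g black
a black
e gray
  e→l: l black — skip
  e→c: c black — skip
  e→b: b black — skip
  e→g: g black — skip
e black
h gray
  h→l: l black — skip
  h→f: f black — skip
h black
i gray
i black
j gray
  j→a: a black — skip
  m gray
    m→c: c black — skip
    m→i: i black — skip
    k gray
      k→e: e black — skip
    k black
  m black
  j→h: h black — skip
j black
Every edge goes to a white or black vertex — no back edge, so the graph is acyclic.

No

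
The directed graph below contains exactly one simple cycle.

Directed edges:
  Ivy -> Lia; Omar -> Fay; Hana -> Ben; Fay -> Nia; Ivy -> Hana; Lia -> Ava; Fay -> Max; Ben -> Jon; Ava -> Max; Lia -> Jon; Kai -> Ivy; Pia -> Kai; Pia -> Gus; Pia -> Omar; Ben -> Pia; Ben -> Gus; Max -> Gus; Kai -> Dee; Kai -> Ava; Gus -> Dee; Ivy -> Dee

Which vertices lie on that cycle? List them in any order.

DFS with gray/black marking from Ben:
Ben gray
  Gus gray
    Dee gray
    Dee black
  Gus black
  Jon gray
  Jon black
  Pia gray
    Kai gray
      Ivy gray
        Hana gray
          Hana→Ben: Ben is gray → back edge
Back edge closes the cycle Ben → Pia → Kai → Ivy → Hana → Ben; its vertices are {Ben, Ivy, Kai, Pia, Hana}.

Ben, Ivy, Kai, Pia, Hana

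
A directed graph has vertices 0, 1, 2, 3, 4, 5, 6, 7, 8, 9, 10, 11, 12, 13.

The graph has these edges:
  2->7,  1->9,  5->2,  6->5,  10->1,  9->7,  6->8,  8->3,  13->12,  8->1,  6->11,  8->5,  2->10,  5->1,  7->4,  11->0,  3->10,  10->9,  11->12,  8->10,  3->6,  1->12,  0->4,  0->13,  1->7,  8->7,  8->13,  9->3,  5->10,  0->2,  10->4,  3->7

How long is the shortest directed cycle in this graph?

3

For each vertex v, BFS finds the shortest path from v back to v.
The shortest such closed walk is 6 → 8 → 3 → 6, length 3.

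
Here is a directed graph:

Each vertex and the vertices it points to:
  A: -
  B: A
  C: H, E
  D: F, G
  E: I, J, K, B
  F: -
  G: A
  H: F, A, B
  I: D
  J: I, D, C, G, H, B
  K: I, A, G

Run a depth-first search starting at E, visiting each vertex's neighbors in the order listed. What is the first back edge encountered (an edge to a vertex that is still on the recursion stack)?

C->E

DFS from E (visiting each vertex's neighbors in the order listed); mark gray on enter, black on exit:
E gray
  I gray
    D gray
      F gray
      F black
      G gray
        A gray
        A black
      G black
    D black
  I black
  J gray
    J→I: I black — skip
    J→D: D black — skip
    C gray
      H gray
        H→F: F black — skip
        H→A: A black — skip
        B gray
          B→A: A black — skip
        B black
      H black
      C→E: E is gray → back edge
First back edge: C → E.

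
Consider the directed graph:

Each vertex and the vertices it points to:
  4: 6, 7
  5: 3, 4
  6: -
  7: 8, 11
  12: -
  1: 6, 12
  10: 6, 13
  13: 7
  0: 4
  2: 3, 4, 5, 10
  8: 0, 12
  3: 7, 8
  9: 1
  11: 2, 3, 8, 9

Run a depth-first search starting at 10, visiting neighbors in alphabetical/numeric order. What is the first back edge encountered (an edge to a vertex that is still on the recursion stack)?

DFS from 10 (visiting neighbors in alphabetical/numeric order); mark gray on enter, black on exit:
10 gray
  6 gray
  6 black
  13 gray
    7 gray
      8 gray
        0 gray
          4 gray
            4→6: 6 black — skip
            4→7: 7 is gray → back edge
First back edge: 4 → 7.

4->7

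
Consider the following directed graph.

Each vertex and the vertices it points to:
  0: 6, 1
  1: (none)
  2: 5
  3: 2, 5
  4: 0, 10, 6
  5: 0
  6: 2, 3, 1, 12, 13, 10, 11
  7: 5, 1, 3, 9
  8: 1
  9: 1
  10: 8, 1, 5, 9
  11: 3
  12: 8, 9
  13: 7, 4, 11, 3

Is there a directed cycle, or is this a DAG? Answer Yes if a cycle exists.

DFS with white/gray/black marking, starting from 10:
10 gray
  8 gray
    1 gray
    1 black
  8 black
  10→1: 1 black — skip
  5 gray
    0 gray
      6 gray
        2 gray
          2→5: 5 is gray → back edge
Back edge found, so a cycle exists: 5 → 0 → 6 → 2 → 5.

Yes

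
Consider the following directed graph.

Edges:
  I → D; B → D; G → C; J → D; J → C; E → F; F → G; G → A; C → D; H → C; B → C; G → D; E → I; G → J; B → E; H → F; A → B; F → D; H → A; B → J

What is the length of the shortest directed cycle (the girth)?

For each vertex v, BFS finds the shortest path from v back to v.
The shortest such closed walk is A → B → E → F → G → A, length 5.

5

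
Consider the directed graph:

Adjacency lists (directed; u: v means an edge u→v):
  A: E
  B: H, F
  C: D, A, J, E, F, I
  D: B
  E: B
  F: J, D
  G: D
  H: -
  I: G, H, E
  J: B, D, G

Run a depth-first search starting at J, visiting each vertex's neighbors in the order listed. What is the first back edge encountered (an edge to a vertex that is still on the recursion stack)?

F->J

DFS from J (visiting each vertex's neighbors in the order listed); mark gray on enter, black on exit:
J gray
  B gray
    H gray
    H black
    F gray
      F→J: J is gray → back edge
First back edge: F → J.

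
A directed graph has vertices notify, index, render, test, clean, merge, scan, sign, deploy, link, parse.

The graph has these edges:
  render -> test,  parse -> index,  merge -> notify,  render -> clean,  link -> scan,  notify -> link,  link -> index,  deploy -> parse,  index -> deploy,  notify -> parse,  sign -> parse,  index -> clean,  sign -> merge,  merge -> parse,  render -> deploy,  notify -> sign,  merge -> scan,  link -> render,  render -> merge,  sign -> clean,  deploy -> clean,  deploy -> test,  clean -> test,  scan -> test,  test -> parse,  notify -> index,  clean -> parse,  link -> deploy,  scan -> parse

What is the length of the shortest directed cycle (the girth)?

3

For each vertex v, BFS finds the shortest path from v back to v.
The shortest such closed walk is notify → sign → merge → notify, length 3.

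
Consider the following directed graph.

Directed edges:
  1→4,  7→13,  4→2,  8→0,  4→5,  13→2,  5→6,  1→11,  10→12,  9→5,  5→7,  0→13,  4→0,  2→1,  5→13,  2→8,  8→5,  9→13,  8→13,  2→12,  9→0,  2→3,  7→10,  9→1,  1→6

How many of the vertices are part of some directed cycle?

8

A vertex is on a directed cycle iff it belongs to a strongly connected component of size ≥ 2 (or has a self-loop).
The vertices on cycles are {0, 1, 2, 4, 5, 7, 8, 13} — 8 in total.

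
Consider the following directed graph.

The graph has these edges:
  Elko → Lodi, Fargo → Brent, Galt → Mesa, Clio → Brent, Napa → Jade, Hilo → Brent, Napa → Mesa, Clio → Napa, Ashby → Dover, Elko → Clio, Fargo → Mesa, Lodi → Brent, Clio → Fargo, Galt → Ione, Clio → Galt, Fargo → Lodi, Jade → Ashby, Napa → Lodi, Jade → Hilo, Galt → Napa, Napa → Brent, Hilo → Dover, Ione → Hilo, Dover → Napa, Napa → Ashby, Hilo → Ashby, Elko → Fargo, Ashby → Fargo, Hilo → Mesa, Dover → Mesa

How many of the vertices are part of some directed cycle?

A vertex is on a directed cycle iff it belongs to a strongly connected component of size ≥ 2 (or has a self-loop).
The vertices on cycles are {Hilo, Jade, Napa, Ashby, Dover} — 5 in total.

5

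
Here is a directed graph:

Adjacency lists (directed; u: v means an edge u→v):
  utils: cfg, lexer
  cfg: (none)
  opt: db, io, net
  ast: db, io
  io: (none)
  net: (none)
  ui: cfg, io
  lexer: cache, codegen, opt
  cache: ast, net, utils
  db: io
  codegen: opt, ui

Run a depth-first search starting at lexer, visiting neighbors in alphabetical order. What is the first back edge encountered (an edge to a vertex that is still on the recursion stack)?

utils->lexer

DFS from lexer (visiting neighbors in alphabetical order); mark gray on enter, black on exit:
lexer gray
  cache gray
    ast gray
      db gray
        io gray
        io black
      db black
      ast→io: io black — skip
    ast black
    net gray
    net black
    utils gray
      cfg gray
      cfg black
      utils→lexer: lexer is gray → back edge
First back edge: utils → lexer.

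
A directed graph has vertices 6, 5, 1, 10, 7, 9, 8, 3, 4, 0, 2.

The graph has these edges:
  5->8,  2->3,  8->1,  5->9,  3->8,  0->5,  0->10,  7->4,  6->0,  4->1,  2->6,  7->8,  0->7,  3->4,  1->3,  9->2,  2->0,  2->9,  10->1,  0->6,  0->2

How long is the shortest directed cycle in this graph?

For each vertex v, BFS finds the shortest path from v back to v.
The shortest such closed walk is 2 → 0 → 2, length 2.

2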